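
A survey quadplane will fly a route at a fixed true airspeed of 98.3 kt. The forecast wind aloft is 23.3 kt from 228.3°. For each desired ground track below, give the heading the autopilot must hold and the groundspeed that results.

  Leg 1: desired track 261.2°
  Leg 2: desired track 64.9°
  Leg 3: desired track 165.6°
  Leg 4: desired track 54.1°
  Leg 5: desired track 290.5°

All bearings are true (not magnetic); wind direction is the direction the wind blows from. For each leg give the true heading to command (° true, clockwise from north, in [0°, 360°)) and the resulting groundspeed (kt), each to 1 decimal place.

Leg 1: desired track 261.2°; wind correction -7.4° → command heading 253.8°, groundspeed 77.9 kt
Leg 2: desired track 64.9°; wind correction +3.9° → command heading 68.8°, groundspeed 120.4 kt
Leg 3: desired track 165.6°; wind correction +12.2° → command heading 177.8°, groundspeed 85.4 kt
Leg 4: desired track 54.1°; wind correction +1.4° → command heading 55.5°, groundspeed 121.5 kt
Leg 5: desired track 290.5°; wind correction -12.1° → command heading 278.4°, groundspeed 85.2 kt

Leg 1: heading=253.8°, groundspeed=77.9 kt
Leg 2: heading=68.8°, groundspeed=120.4 kt
Leg 3: heading=177.8°, groundspeed=85.4 kt
Leg 4: heading=55.5°, groundspeed=121.5 kt
Leg 5: heading=278.4°, groundspeed=85.2 kt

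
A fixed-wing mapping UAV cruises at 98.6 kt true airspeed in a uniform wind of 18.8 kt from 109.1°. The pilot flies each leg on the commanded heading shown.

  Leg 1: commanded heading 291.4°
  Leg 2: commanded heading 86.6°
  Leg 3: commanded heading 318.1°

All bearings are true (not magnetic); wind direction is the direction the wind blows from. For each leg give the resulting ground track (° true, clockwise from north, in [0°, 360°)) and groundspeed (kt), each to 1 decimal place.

Leg 1: heading 291.4°; drift -0.4° → track 291.0°, groundspeed 117.4 kt
Leg 2: heading 86.6°; drift -5.1° → track 81.5°, groundspeed 81.5 kt
Leg 3: heading 318.1°; drift -4.5° → track 313.6°, groundspeed 115.4 kt

Leg 1: track=291.0°, groundspeed=117.4 kt
Leg 2: track=81.5°, groundspeed=81.5 kt
Leg 3: track=313.6°, groundspeed=115.4 kt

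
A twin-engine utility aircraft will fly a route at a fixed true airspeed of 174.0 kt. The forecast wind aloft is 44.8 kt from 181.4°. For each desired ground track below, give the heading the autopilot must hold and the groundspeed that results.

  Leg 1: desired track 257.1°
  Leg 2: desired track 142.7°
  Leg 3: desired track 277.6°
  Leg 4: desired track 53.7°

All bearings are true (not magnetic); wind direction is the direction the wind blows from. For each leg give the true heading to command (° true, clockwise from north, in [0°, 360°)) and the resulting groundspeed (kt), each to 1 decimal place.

Leg 1: desired track 257.1°; wind correction -14.4° → command heading 242.7°, groundspeed 157.4 kt
Leg 2: desired track 142.7°; wind correction +9.3° → command heading 152.0°, groundspeed 136.8 kt
Leg 3: desired track 277.6°; wind correction -14.8° → command heading 262.8°, groundspeed 173.0 kt
Leg 4: desired track 53.7°; wind correction +11.8° → command heading 65.5°, groundspeed 197.7 kt

Leg 1: heading=242.7°, groundspeed=157.4 kt
Leg 2: heading=152.0°, groundspeed=136.8 kt
Leg 3: heading=262.8°, groundspeed=173.0 kt
Leg 4: heading=65.5°, groundspeed=197.7 kt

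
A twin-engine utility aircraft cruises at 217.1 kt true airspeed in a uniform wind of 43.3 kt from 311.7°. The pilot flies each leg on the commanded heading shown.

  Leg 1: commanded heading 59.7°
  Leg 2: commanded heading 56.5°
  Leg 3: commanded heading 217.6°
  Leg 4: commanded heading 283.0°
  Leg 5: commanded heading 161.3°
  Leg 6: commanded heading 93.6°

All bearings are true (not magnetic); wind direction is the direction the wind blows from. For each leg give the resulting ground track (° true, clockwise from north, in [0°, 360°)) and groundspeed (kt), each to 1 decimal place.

Leg 1: heading 59.7°; drift +10.1° → track 69.8°, groundspeed 234.1 kt
Leg 2: heading 56.5°; drift +10.4° → track 66.9°, groundspeed 232.0 kt
Leg 3: heading 217.6°; drift -11.1° → track 206.5°, groundspeed 224.4 kt
Leg 4: heading 283.0°; drift -6.6° → track 276.4°, groundspeed 180.3 kt
Leg 5: heading 161.3°; drift -4.8° → track 156.5°, groundspeed 255.6 kt
Leg 6: heading 93.6°; drift +6.1° → track 99.7°, groundspeed 252.6 kt

Leg 1: track=69.8°, groundspeed=234.1 kt
Leg 2: track=66.9°, groundspeed=232.0 kt
Leg 3: track=206.5°, groundspeed=224.4 kt
Leg 4: track=276.4°, groundspeed=180.3 kt
Leg 5: track=156.5°, groundspeed=255.6 kt
Leg 6: track=99.7°, groundspeed=252.6 kt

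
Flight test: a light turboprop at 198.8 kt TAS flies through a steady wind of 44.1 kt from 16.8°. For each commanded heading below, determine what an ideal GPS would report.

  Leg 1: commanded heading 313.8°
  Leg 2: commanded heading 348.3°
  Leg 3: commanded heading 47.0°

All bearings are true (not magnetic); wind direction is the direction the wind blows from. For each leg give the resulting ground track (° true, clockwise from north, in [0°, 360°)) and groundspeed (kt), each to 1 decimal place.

Leg 1: track=301.4°, groundspeed=183.0 kt
Leg 2: track=340.8°, groundspeed=161.4 kt
Leg 3: track=54.9°, groundspeed=162.2 kt

Leg 1: heading 313.8°; drift -12.4° → track 301.4°, groundspeed 183.0 kt
Leg 2: heading 348.3°; drift -7.5° → track 340.8°, groundspeed 161.4 kt
Leg 3: heading 47.0°; drift +7.9° → track 54.9°, groundspeed 162.2 kt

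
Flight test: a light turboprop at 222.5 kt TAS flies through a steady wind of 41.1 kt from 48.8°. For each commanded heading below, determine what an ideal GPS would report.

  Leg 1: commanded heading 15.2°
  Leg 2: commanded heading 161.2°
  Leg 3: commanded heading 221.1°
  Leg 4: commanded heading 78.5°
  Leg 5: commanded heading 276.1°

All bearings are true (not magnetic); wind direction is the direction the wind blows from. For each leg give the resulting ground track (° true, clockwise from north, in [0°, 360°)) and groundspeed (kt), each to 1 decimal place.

Leg 1: heading 15.2°; drift -6.9° → track 8.3°, groundspeed 189.6 kt
Leg 2: heading 161.2°; drift +9.1° → track 170.3°, groundspeed 241.2 kt
Leg 3: heading 221.1°; drift +1.2° → track 222.3°, groundspeed 263.3 kt
Leg 4: heading 78.5°; drift +6.2° → track 84.7°, groundspeed 187.9 kt
Leg 5: heading 276.1°; drift -6.9° → track 269.2°, groundspeed 252.2 kt

Leg 1: track=8.3°, groundspeed=189.6 kt
Leg 2: track=170.3°, groundspeed=241.2 kt
Leg 3: track=222.3°, groundspeed=263.3 kt
Leg 4: track=84.7°, groundspeed=187.9 kt
Leg 5: track=269.2°, groundspeed=252.2 kt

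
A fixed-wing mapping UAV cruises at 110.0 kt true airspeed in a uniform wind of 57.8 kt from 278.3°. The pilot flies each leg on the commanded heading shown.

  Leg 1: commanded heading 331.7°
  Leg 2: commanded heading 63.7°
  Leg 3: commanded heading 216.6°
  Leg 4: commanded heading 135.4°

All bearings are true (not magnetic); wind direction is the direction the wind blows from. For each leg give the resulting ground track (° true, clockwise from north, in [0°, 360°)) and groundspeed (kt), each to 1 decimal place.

Leg 1: track=3.3°, groundspeed=88.7 kt
Leg 2: track=75.5°, groundspeed=161.0 kt
Leg 3: track=185.0°, groundspeed=97.0 kt
Leg 4: track=122.8°, groundspeed=159.9 kt

Leg 1: heading 331.7°; drift +31.6° → track 3.3°, groundspeed 88.7 kt
Leg 2: heading 63.7°; drift +11.8° → track 75.5°, groundspeed 161.0 kt
Leg 3: heading 216.6°; drift -31.6° → track 185.0°, groundspeed 97.0 kt
Leg 4: heading 135.4°; drift -12.6° → track 122.8°, groundspeed 159.9 kt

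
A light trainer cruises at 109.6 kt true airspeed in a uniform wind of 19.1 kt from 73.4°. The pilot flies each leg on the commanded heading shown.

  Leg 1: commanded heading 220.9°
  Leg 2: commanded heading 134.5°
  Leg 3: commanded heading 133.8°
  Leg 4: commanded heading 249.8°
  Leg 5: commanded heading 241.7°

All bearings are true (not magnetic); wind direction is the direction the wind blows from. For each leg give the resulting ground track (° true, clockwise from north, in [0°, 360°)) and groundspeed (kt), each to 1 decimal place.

Leg 1: heading 220.9°; drift +4.7° → track 225.6°, groundspeed 126.1 kt
Leg 2: heading 134.5°; drift +9.5° → track 144.0°, groundspeed 101.8 kt
Leg 3: heading 133.8°; drift +9.4° → track 143.2°, groundspeed 101.5 kt
Leg 4: heading 249.8°; drift +0.5° → track 250.3°, groundspeed 128.7 kt
Leg 5: heading 241.7°; drift +1.7° → track 243.4°, groundspeed 128.4 kt

Leg 1: track=225.6°, groundspeed=126.1 kt
Leg 2: track=144.0°, groundspeed=101.8 kt
Leg 3: track=143.2°, groundspeed=101.5 kt
Leg 4: track=250.3°, groundspeed=128.7 kt
Leg 5: track=243.4°, groundspeed=128.4 kt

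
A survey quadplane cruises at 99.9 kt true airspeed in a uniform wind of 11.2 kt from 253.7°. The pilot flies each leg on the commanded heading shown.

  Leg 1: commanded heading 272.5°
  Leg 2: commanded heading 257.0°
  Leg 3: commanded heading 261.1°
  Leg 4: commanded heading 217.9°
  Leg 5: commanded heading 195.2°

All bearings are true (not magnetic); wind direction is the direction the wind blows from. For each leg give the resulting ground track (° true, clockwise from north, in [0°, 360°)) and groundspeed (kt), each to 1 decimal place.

Leg 1: track=274.8°, groundspeed=89.4 kt
Leg 2: track=257.4°, groundspeed=88.7 kt
Leg 3: track=262.0°, groundspeed=88.8 kt
Leg 4: track=213.8°, groundspeed=91.1 kt
Leg 5: track=189.4°, groundspeed=94.5 kt

Leg 1: heading 272.5°; drift +2.3° → track 274.8°, groundspeed 89.4 kt
Leg 2: heading 257.0°; drift +0.4° → track 257.4°, groundspeed 88.7 kt
Leg 3: heading 261.1°; drift +0.9° → track 262.0°, groundspeed 88.8 kt
Leg 4: heading 217.9°; drift -4.1° → track 213.8°, groundspeed 91.1 kt
Leg 5: heading 195.2°; drift -5.8° → track 189.4°, groundspeed 94.5 kt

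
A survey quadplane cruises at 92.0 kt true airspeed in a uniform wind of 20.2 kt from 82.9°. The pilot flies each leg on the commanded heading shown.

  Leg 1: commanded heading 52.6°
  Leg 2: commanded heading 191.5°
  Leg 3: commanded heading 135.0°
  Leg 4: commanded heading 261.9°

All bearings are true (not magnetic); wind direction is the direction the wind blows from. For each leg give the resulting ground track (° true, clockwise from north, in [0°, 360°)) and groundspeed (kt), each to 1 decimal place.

Leg 1: heading 52.6°; drift -7.8° → track 44.8°, groundspeed 75.3 kt
Leg 2: heading 191.5°; drift +11.0° → track 202.5°, groundspeed 100.3 kt
Leg 3: heading 135.0°; drift +11.3° → track 146.3°, groundspeed 81.2 kt
Leg 4: heading 261.9°; drift +0.2° → track 262.1°, groundspeed 112.2 kt

Leg 1: track=44.8°, groundspeed=75.3 kt
Leg 2: track=202.5°, groundspeed=100.3 kt
Leg 3: track=146.3°, groundspeed=81.2 kt
Leg 4: track=262.1°, groundspeed=112.2 kt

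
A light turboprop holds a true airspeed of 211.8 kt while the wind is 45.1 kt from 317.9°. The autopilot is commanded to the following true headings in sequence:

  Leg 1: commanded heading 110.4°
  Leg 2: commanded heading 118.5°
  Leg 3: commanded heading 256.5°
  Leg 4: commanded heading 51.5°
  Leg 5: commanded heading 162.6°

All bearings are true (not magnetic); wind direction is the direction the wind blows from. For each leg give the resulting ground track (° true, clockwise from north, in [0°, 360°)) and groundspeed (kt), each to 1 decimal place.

Leg 1: heading 110.4°; drift +4.7° → track 115.1°, groundspeed 252.7 kt
Leg 2: heading 118.5°; drift +3.4° → track 121.9°, groundspeed 254.8 kt
Leg 3: heading 256.5°; drift -11.8° → track 244.7°, groundspeed 194.3 kt
Leg 4: heading 51.5°; drift +11.8° → track 63.3°, groundspeed 219.3 kt
Leg 5: heading 162.6°; drift -4.3° → track 158.3°, groundspeed 253.5 kt

Leg 1: track=115.1°, groundspeed=252.7 kt
Leg 2: track=121.9°, groundspeed=254.8 kt
Leg 3: track=244.7°, groundspeed=194.3 kt
Leg 4: track=63.3°, groundspeed=219.3 kt
Leg 5: track=158.3°, groundspeed=253.5 kt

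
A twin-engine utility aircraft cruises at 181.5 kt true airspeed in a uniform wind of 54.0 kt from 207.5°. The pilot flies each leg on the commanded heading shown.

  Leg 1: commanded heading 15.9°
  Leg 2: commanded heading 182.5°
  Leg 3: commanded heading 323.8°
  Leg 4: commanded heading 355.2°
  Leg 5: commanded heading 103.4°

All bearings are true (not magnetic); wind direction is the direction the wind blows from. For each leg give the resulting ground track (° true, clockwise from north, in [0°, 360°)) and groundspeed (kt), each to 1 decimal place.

Leg 1: track=18.6°, groundspeed=234.6 kt
Leg 2: track=172.7°, groundspeed=134.5 kt
Leg 3: track=337.1°, groundspeed=211.1 kt
Leg 4: track=2.4°, groundspeed=229.0 kt
Leg 5: track=88.3°, groundspeed=201.6 kt

Leg 1: heading 15.9°; drift +2.7° → track 18.6°, groundspeed 234.6 kt
Leg 2: heading 182.5°; drift -9.8° → track 172.7°, groundspeed 134.5 kt
Leg 3: heading 323.8°; drift +13.3° → track 337.1°, groundspeed 211.1 kt
Leg 4: heading 355.2°; drift +7.2° → track 2.4°, groundspeed 229.0 kt
Leg 5: heading 103.4°; drift -15.1° → track 88.3°, groundspeed 201.6 kt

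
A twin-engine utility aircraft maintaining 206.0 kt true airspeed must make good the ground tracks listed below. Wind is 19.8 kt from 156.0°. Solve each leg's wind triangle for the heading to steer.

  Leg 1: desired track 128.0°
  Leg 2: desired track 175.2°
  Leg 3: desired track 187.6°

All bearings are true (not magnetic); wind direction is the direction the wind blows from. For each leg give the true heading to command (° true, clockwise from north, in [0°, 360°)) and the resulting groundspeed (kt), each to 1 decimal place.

Leg 1: desired track 128.0°; wind correction +2.6° → command heading 130.6°, groundspeed 188.3 kt
Leg 2: desired track 175.2°; wind correction -1.8° → command heading 173.4°, groundspeed 187.2 kt
Leg 3: desired track 187.6°; wind correction -2.9° → command heading 184.7°, groundspeed 188.9 kt

Leg 1: heading=130.6°, groundspeed=188.3 kt
Leg 2: heading=173.4°, groundspeed=187.2 kt
Leg 3: heading=184.7°, groundspeed=188.9 kt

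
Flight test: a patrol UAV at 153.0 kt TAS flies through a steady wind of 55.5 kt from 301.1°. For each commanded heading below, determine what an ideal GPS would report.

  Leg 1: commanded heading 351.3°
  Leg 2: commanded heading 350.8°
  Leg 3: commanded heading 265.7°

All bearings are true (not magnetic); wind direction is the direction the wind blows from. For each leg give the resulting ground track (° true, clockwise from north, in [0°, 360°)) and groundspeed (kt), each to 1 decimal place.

Leg 1: heading 351.3°; drift +19.9° → track 11.2°, groundspeed 125.0 kt
Leg 2: heading 350.8°; drift +19.9° → track 10.7°, groundspeed 124.5 kt
Leg 3: heading 265.7°; drift -16.6° → track 249.1°, groundspeed 112.5 kt

Leg 1: track=11.2°, groundspeed=125.0 kt
Leg 2: track=10.7°, groundspeed=124.5 kt
Leg 3: track=249.1°, groundspeed=112.5 kt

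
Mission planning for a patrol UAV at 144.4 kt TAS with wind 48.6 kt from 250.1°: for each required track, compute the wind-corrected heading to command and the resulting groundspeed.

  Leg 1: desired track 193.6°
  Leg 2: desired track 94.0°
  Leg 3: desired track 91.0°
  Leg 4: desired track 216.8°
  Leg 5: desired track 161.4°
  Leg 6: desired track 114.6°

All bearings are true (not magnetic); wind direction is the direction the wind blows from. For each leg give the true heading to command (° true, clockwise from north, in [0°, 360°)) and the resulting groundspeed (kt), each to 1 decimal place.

Leg 1: heading=209.9°, groundspeed=111.8 kt
Leg 2: heading=101.8°, groundspeed=187.5 kt
Leg 3: heading=97.9°, groundspeed=188.8 kt
Leg 4: heading=227.4°, groundspeed=101.3 kt
Leg 5: heading=181.1°, groundspeed=134.9 kt
Leg 6: heading=128.2°, groundspeed=175.0 kt

Leg 1: desired track 193.6°; wind correction +16.3° → command heading 209.9°, groundspeed 111.8 kt
Leg 2: desired track 94.0°; wind correction +7.8° → command heading 101.8°, groundspeed 187.5 kt
Leg 3: desired track 91.0°; wind correction +6.9° → command heading 97.9°, groundspeed 188.8 kt
Leg 4: desired track 216.8°; wind correction +10.6° → command heading 227.4°, groundspeed 101.3 kt
Leg 5: desired track 161.4°; wind correction +19.7° → command heading 181.1°, groundspeed 134.9 kt
Leg 6: desired track 114.6°; wind correction +13.6° → command heading 128.2°, groundspeed 175.0 kt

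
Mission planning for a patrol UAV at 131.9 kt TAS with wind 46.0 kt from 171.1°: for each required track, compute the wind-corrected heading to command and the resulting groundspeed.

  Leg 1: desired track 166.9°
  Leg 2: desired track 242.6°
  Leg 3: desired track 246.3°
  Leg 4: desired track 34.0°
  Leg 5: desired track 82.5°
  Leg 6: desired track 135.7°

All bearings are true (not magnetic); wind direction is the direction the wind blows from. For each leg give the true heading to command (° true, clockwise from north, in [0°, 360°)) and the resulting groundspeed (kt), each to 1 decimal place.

Leg 1: desired track 166.9°; wind correction +1.5° → command heading 168.4°, groundspeed 86.0 kt
Leg 2: desired track 242.6°; wind correction -19.3° → command heading 223.3°, groundspeed 109.9 kt
Leg 3: desired track 246.3°; wind correction -19.7° → command heading 226.6°, groundspeed 112.4 kt
Leg 4: desired track 34.0°; wind correction +13.7° → command heading 47.7°, groundspeed 161.8 kt
Leg 5: desired track 82.5°; wind correction +20.4° → command heading 102.9°, groundspeed 122.5 kt
Leg 6: desired track 135.7°; wind correction +11.7° → command heading 147.4°, groundspeed 91.7 kt

Leg 1: heading=168.4°, groundspeed=86.0 kt
Leg 2: heading=223.3°, groundspeed=109.9 kt
Leg 3: heading=226.6°, groundspeed=112.4 kt
Leg 4: heading=47.7°, groundspeed=161.8 kt
Leg 5: heading=102.9°, groundspeed=122.5 kt
Leg 6: heading=147.4°, groundspeed=91.7 kt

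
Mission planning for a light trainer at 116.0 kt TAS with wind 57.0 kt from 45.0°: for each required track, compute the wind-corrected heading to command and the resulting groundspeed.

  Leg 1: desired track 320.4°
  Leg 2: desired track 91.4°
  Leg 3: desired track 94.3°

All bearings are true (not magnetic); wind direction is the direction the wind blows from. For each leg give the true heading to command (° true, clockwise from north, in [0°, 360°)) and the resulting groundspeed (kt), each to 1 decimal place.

Leg 1: heading=349.7°, groundspeed=95.8 kt
Leg 2: heading=70.6°, groundspeed=69.1 kt
Leg 3: heading=72.4°, groundspeed=70.5 kt

Leg 1: desired track 320.4°; wind correction +29.3° → command heading 349.7°, groundspeed 95.8 kt
Leg 2: desired track 91.4°; wind correction -20.8° → command heading 70.6°, groundspeed 69.1 kt
Leg 3: desired track 94.3°; wind correction -21.9° → command heading 72.4°, groundspeed 70.5 kt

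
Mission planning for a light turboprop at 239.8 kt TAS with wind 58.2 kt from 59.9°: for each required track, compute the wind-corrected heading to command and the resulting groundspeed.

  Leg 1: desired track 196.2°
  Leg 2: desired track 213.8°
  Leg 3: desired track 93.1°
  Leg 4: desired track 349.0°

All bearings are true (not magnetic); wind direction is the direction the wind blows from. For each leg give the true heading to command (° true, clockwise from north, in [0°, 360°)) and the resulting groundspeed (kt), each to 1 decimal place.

Leg 1: heading=186.5°, groundspeed=278.5 kt
Leg 2: heading=207.7°, groundspeed=290.7 kt
Leg 3: heading=85.5°, groundspeed=189.0 kt
Leg 4: heading=2.3°, groundspeed=214.4 kt

Leg 1: desired track 196.2°; wind correction -9.7° → command heading 186.5°, groundspeed 278.5 kt
Leg 2: desired track 213.8°; wind correction -6.1° → command heading 207.7°, groundspeed 290.7 kt
Leg 3: desired track 93.1°; wind correction -7.6° → command heading 85.5°, groundspeed 189.0 kt
Leg 4: desired track 349.0°; wind correction +13.3° → command heading 2.3°, groundspeed 214.4 kt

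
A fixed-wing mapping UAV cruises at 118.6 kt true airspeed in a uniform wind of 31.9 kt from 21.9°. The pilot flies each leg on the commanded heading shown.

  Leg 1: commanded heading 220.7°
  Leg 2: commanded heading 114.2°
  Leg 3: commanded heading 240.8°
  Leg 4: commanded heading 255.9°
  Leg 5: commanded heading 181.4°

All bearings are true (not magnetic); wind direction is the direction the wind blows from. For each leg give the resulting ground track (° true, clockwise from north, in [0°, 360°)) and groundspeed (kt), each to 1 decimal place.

Leg 1: track=216.7°, groundspeed=149.2 kt
Leg 2: track=129.1°, groundspeed=124.0 kt
Leg 3: track=232.8°, groundspeed=144.8 kt
Leg 4: track=245.3°, groundspeed=139.8 kt
Leg 5: track=185.7°, groundspeed=148.9 kt

Leg 1: heading 220.7°; drift -4.0° → track 216.7°, groundspeed 149.2 kt
Leg 2: heading 114.2°; drift +14.9° → track 129.1°, groundspeed 124.0 kt
Leg 3: heading 240.8°; drift -8.0° → track 232.8°, groundspeed 144.8 kt
Leg 4: heading 255.9°; drift -10.6° → track 245.3°, groundspeed 139.8 kt
Leg 5: heading 181.4°; drift +4.3° → track 185.7°, groundspeed 148.9 kt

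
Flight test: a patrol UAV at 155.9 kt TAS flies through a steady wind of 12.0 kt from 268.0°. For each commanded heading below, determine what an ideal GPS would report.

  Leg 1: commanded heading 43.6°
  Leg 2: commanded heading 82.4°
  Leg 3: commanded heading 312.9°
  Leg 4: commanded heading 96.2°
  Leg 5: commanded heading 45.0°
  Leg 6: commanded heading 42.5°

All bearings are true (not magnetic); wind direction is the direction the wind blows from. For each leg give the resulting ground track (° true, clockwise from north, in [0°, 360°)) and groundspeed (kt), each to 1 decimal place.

Leg 1: heading 43.6°; drift +2.9° → track 46.5°, groundspeed 164.7 kt
Leg 2: heading 82.4°; drift +0.4° → track 82.8°, groundspeed 167.8 kt
Leg 3: heading 312.9°; drift +3.3° → track 316.2°, groundspeed 147.6 kt
Leg 4: heading 96.2°; drift -0.6° → track 95.6°, groundspeed 167.8 kt
Leg 5: heading 45.0°; drift +2.8° → track 47.8°, groundspeed 164.9 kt
Leg 6: heading 42.5°; drift +3.0° → track 45.5°, groundspeed 164.5 kt

Leg 1: track=46.5°, groundspeed=164.7 kt
Leg 2: track=82.8°, groundspeed=167.8 kt
Leg 3: track=316.2°, groundspeed=147.6 kt
Leg 4: track=95.6°, groundspeed=167.8 kt
Leg 5: track=47.8°, groundspeed=164.9 kt
Leg 6: track=45.5°, groundspeed=164.5 kt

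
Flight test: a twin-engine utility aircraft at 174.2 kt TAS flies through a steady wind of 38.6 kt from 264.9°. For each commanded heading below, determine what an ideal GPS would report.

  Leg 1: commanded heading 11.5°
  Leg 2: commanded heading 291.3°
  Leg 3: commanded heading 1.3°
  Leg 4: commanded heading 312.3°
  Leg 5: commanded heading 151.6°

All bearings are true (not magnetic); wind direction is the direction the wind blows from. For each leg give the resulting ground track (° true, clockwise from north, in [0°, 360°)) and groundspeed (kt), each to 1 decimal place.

Leg 1: heading 11.5°; drift +11.3° → track 22.8°, groundspeed 188.9 kt
Leg 2: heading 291.3°; drift +7.0° → track 298.3°, groundspeed 140.7 kt
Leg 3: heading 1.3°; drift +12.1° → track 13.4°, groundspeed 182.6 kt
Leg 4: heading 312.3°; drift +10.9° → track 323.2°, groundspeed 150.8 kt
Leg 5: heading 151.6°; drift -10.6° → track 141.0°, groundspeed 192.8 kt

Leg 1: track=22.8°, groundspeed=188.9 kt
Leg 2: track=298.3°, groundspeed=140.7 kt
Leg 3: track=13.4°, groundspeed=182.6 kt
Leg 4: track=323.2°, groundspeed=150.8 kt
Leg 5: track=141.0°, groundspeed=192.8 kt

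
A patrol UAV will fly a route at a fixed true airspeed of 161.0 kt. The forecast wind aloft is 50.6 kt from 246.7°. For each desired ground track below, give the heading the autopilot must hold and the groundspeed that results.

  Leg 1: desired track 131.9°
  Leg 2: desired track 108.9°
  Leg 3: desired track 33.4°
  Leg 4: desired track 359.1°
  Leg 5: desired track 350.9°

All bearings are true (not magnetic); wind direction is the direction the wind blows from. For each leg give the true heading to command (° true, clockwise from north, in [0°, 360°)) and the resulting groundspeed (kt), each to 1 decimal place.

Leg 1: heading=148.5°, groundspeed=175.5 kt
Leg 2: heading=121.1°, groundspeed=194.9 kt
Leg 3: heading=23.5°, groundspeed=200.9 kt
Leg 4: heading=342.2°, groundspeed=173.3 kt
Leg 5: heading=333.2°, groundspeed=165.8 kt

Leg 1: desired track 131.9°; wind correction +16.6° → command heading 148.5°, groundspeed 175.5 kt
Leg 2: desired track 108.9°; wind correction +12.2° → command heading 121.1°, groundspeed 194.9 kt
Leg 3: desired track 33.4°; wind correction -9.9° → command heading 23.5°, groundspeed 200.9 kt
Leg 4: desired track 359.1°; wind correction -16.9° → command heading 342.2°, groundspeed 173.3 kt
Leg 5: desired track 350.9°; wind correction -17.7° → command heading 333.2°, groundspeed 165.8 kt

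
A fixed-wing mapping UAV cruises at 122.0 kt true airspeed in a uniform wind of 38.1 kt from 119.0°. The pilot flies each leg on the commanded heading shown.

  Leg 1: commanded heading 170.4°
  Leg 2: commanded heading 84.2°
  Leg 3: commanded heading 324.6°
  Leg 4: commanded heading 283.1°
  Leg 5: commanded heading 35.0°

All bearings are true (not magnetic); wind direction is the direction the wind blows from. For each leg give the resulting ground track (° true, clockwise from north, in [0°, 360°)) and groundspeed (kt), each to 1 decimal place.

Leg 1: track=187.3°, groundspeed=102.6 kt
Leg 2: track=70.7°, groundspeed=93.3 kt
Leg 3: track=318.6°, groundspeed=157.2 kt
Leg 4: track=286.9°, groundspeed=159.0 kt
Leg 5: track=17.2°, groundspeed=124.0 kt

Leg 1: heading 170.4°; drift +16.9° → track 187.3°, groundspeed 102.6 kt
Leg 2: heading 84.2°; drift -13.5° → track 70.7°, groundspeed 93.3 kt
Leg 3: heading 324.6°; drift -6.0° → track 318.6°, groundspeed 157.2 kt
Leg 4: heading 283.1°; drift +3.8° → track 286.9°, groundspeed 159.0 kt
Leg 5: heading 35.0°; drift -17.8° → track 17.2°, groundspeed 124.0 kt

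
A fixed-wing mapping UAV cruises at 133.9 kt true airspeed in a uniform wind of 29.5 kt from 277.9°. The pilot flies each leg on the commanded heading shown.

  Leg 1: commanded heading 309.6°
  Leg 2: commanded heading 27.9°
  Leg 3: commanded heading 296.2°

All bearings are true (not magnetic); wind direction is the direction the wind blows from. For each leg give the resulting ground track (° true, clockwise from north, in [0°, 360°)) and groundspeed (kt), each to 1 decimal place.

Leg 1: heading 309.6°; drift +8.1° → track 317.7°, groundspeed 109.9 kt
Leg 2: heading 27.9°; drift +10.9° → track 38.8°, groundspeed 146.6 kt
Leg 3: heading 296.2°; drift +5.0° → track 301.2°, groundspeed 106.3 kt

Leg 1: track=317.7°, groundspeed=109.9 kt
Leg 2: track=38.8°, groundspeed=146.6 kt
Leg 3: track=301.2°, groundspeed=106.3 kt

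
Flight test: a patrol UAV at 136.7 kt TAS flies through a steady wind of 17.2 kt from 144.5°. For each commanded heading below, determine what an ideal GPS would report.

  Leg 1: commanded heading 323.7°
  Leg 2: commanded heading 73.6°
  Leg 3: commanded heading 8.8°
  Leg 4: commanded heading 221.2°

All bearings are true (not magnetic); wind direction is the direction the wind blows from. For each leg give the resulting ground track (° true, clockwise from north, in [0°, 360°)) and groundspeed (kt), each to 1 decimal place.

Leg 1: track=323.8°, groundspeed=153.9 kt
Leg 2: track=66.5°, groundspeed=132.1 kt
Leg 3: track=4.2°, groundspeed=149.5 kt
Leg 4: track=228.4°, groundspeed=133.8 kt

Leg 1: heading 323.7°; drift +0.1° → track 323.8°, groundspeed 153.9 kt
Leg 2: heading 73.6°; drift -7.1° → track 66.5°, groundspeed 132.1 kt
Leg 3: heading 8.8°; drift -4.6° → track 4.2°, groundspeed 149.5 kt
Leg 4: heading 221.2°; drift +7.2° → track 228.4°, groundspeed 133.8 kt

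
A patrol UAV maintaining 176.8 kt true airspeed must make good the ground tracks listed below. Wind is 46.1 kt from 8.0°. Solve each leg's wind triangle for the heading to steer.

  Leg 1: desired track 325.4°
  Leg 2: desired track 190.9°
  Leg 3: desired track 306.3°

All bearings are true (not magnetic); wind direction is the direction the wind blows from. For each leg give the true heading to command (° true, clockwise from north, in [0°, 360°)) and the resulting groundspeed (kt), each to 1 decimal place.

Leg 1: desired track 325.4°; wind correction +10.2° → command heading 335.6°, groundspeed 140.1 kt
Leg 2: desired track 190.9°; wind correction +0.8° → command heading 191.7°, groundspeed 222.8 kt
Leg 3: desired track 306.3°; wind correction +13.3° → command heading 319.6°, groundspeed 150.2 kt

Leg 1: heading=335.6°, groundspeed=140.1 kt
Leg 2: heading=191.7°, groundspeed=222.8 kt
Leg 3: heading=319.6°, groundspeed=150.2 kt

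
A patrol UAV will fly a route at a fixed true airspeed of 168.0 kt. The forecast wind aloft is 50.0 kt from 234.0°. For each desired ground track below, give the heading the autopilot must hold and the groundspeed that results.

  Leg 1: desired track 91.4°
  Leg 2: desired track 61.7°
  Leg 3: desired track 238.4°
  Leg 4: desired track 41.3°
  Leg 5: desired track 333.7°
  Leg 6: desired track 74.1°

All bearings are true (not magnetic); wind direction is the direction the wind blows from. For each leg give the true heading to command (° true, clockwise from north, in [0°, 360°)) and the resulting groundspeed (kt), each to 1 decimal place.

Leg 1: desired track 91.4°; wind correction +10.4° → command heading 101.8°, groundspeed 205.0 kt
Leg 2: desired track 61.7°; wind correction +2.3° → command heading 64.0°, groundspeed 217.4 kt
Leg 3: desired track 238.4°; wind correction -1.3° → command heading 237.1°, groundspeed 118.1 kt
Leg 4: desired track 41.3°; wind correction -3.8° → command heading 37.5°, groundspeed 216.4 kt
Leg 5: desired track 333.7°; wind correction -17.1° → command heading 316.6°, groundspeed 169.0 kt
Leg 6: desired track 74.1°; wind correction +5.9° → command heading 80.0°, groundspeed 214.1 kt

Leg 1: heading=101.8°, groundspeed=205.0 kt
Leg 2: heading=64.0°, groundspeed=217.4 kt
Leg 3: heading=237.1°, groundspeed=118.1 kt
Leg 4: heading=37.5°, groundspeed=216.4 kt
Leg 5: heading=316.6°, groundspeed=169.0 kt
Leg 6: heading=80.0°, groundspeed=214.1 kt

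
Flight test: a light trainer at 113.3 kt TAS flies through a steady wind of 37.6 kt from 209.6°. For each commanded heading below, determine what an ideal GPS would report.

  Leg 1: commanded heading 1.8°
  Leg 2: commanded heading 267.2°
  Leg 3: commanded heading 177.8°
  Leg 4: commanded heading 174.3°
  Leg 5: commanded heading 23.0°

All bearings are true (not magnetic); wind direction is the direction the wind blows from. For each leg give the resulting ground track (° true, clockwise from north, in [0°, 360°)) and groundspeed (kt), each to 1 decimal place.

Leg 1: track=8.6°, groundspeed=147.6 kt
Leg 2: track=286.0°, groundspeed=98.4 kt
Leg 3: track=164.1°, groundspeed=83.7 kt
Leg 4: track=159.6°, groundspeed=85.4 kt
Leg 5: track=24.6°, groundspeed=150.7 kt

Leg 1: heading 1.8°; drift +6.8° → track 8.6°, groundspeed 147.6 kt
Leg 2: heading 267.2°; drift +18.8° → track 286.0°, groundspeed 98.4 kt
Leg 3: heading 177.8°; drift -13.7° → track 164.1°, groundspeed 83.7 kt
Leg 4: heading 174.3°; drift -14.7° → track 159.6°, groundspeed 85.4 kt
Leg 5: heading 23.0°; drift +1.6° → track 24.6°, groundspeed 150.7 kt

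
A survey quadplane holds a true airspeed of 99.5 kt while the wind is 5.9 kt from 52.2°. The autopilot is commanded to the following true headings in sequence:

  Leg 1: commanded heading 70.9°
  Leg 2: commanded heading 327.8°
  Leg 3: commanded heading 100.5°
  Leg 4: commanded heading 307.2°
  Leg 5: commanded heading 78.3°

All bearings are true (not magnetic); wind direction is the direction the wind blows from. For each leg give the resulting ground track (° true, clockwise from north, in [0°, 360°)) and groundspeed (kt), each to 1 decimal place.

Leg 1: track=72.1°, groundspeed=93.9 kt
Leg 2: track=324.4°, groundspeed=99.1 kt
Leg 3: track=103.1°, groundspeed=95.7 kt
Leg 4: track=304.0°, groundspeed=101.2 kt
Leg 5: track=79.9°, groundspeed=94.2 kt

Leg 1: heading 70.9°; drift +1.2° → track 72.1°, groundspeed 93.9 kt
Leg 2: heading 327.8°; drift -3.4° → track 324.4°, groundspeed 99.1 kt
Leg 3: heading 100.5°; drift +2.6° → track 103.1°, groundspeed 95.7 kt
Leg 4: heading 307.2°; drift -3.2° → track 304.0°, groundspeed 101.2 kt
Leg 5: heading 78.3°; drift +1.6° → track 79.9°, groundspeed 94.2 kt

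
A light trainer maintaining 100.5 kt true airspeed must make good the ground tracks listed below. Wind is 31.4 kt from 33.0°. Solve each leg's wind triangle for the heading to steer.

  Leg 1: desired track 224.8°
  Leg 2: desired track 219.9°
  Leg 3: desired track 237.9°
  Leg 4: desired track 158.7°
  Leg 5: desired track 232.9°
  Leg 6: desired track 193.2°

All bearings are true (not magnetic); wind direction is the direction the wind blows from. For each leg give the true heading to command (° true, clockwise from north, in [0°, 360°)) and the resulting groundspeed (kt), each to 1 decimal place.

Leg 1: heading=228.5°, groundspeed=131.0 kt
Leg 2: heading=222.1°, groundspeed=131.6 kt
Leg 3: heading=245.5°, groundspeed=128.1 kt
Leg 4: heading=144.0°, groundspeed=115.5 kt
Leg 5: heading=239.0°, groundspeed=129.5 kt
Leg 6: heading=187.1°, groundspeed=129.5 kt

Leg 1: desired track 224.8°; wind correction +3.7° → command heading 228.5°, groundspeed 131.0 kt
Leg 2: desired track 219.9°; wind correction +2.2° → command heading 222.1°, groundspeed 131.6 kt
Leg 3: desired track 237.9°; wind correction +7.6° → command heading 245.5°, groundspeed 128.1 kt
Leg 4: desired track 158.7°; wind correction -14.7° → command heading 144.0°, groundspeed 115.5 kt
Leg 5: desired track 232.9°; wind correction +6.1° → command heading 239.0°, groundspeed 129.5 kt
Leg 6: desired track 193.2°; wind correction -6.1° → command heading 187.1°, groundspeed 129.5 kt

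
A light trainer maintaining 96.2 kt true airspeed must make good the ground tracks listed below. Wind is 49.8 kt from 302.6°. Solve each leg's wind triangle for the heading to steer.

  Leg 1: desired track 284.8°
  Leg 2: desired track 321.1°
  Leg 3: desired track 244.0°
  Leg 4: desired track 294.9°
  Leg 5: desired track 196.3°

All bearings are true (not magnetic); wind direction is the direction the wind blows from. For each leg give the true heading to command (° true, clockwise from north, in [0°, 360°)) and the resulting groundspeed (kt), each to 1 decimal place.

Leg 1: heading=293.9°, groundspeed=47.6 kt
Leg 2: heading=311.6°, groundspeed=47.7 kt
Leg 3: heading=270.2°, groundspeed=60.4 kt
Leg 4: heading=298.9°, groundspeed=46.6 kt
Leg 5: heading=226.1°, groundspeed=97.5 kt

Leg 1: desired track 284.8°; wind correction +9.1° → command heading 293.9°, groundspeed 47.6 kt
Leg 2: desired track 321.1°; wind correction -9.5° → command heading 311.6°, groundspeed 47.7 kt
Leg 3: desired track 244.0°; wind correction +26.2° → command heading 270.2°, groundspeed 60.4 kt
Leg 4: desired track 294.9°; wind correction +4.0° → command heading 298.9°, groundspeed 46.6 kt
Leg 5: desired track 196.3°; wind correction +29.8° → command heading 226.1°, groundspeed 97.5 kt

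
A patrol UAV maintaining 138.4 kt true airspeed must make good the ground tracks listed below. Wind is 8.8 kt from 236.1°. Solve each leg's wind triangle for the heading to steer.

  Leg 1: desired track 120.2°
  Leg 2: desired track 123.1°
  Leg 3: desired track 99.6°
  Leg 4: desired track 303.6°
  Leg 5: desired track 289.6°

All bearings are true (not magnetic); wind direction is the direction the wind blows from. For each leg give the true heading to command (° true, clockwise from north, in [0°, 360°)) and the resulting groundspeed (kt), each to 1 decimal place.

Leg 1: desired track 120.2°; wind correction +3.3° → command heading 123.5°, groundspeed 142.0 kt
Leg 2: desired track 123.1°; wind correction +3.4° → command heading 126.5°, groundspeed 141.6 kt
Leg 3: desired track 99.6°; wind correction +2.5° → command heading 102.1°, groundspeed 144.7 kt
Leg 4: desired track 303.6°; wind correction -3.4° → command heading 300.2°, groundspeed 134.8 kt
Leg 5: desired track 289.6°; wind correction -2.9° → command heading 286.7°, groundspeed 133.0 kt

Leg 1: heading=123.5°, groundspeed=142.0 kt
Leg 2: heading=126.5°, groundspeed=141.6 kt
Leg 3: heading=102.1°, groundspeed=144.7 kt
Leg 4: heading=300.2°, groundspeed=134.8 kt
Leg 5: heading=286.7°, groundspeed=133.0 kt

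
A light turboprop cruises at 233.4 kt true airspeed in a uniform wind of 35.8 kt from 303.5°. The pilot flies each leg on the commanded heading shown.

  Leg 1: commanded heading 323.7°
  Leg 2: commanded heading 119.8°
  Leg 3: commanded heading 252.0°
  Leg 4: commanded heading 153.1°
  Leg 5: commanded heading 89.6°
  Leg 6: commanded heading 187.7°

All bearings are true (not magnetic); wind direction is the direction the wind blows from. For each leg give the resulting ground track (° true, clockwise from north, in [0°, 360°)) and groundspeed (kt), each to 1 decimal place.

Leg 1: heading 323.7°; drift +3.5° → track 327.2°, groundspeed 200.2 kt
Leg 2: heading 119.8°; drift +0.5° → track 120.3°, groundspeed 269.1 kt
Leg 3: heading 252.0°; drift -7.6° → track 244.4°, groundspeed 213.0 kt
Leg 4: heading 153.1°; drift -3.8° → track 149.3°, groundspeed 265.1 kt
Leg 5: heading 89.6°; drift +4.3° → track 93.9°, groundspeed 263.9 kt
Leg 6: heading 187.7°; drift -7.4° → track 180.3°, groundspeed 251.1 kt

Leg 1: track=327.2°, groundspeed=200.2 kt
Leg 2: track=120.3°, groundspeed=269.1 kt
Leg 3: track=244.4°, groundspeed=213.0 kt
Leg 4: track=149.3°, groundspeed=265.1 kt
Leg 5: track=93.9°, groundspeed=263.9 kt
Leg 6: track=180.3°, groundspeed=251.1 kt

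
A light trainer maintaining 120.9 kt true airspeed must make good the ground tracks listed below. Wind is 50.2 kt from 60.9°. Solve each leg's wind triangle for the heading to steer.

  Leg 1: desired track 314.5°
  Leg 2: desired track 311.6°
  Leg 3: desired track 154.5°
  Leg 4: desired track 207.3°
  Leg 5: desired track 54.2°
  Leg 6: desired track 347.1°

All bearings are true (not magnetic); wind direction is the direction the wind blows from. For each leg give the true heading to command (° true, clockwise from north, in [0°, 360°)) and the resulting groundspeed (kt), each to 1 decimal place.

Leg 1: heading=338.0°, groundspeed=125.1 kt
Leg 2: heading=334.7°, groundspeed=127.8 kt
Leg 3: heading=130.0°, groundspeed=113.2 kt
Leg 4: heading=194.0°, groundspeed=159.5 kt
Leg 5: heading=57.0°, groundspeed=70.9 kt
Leg 6: heading=10.6°, groundspeed=96.9 kt

Leg 1: desired track 314.5°; wind correction +23.5° → command heading 338.0°, groundspeed 125.1 kt
Leg 2: desired track 311.6°; wind correction +23.1° → command heading 334.7°, groundspeed 127.8 kt
Leg 3: desired track 154.5°; wind correction -24.5° → command heading 130.0°, groundspeed 113.2 kt
Leg 4: desired track 207.3°; wind correction -13.3° → command heading 194.0°, groundspeed 159.5 kt
Leg 5: desired track 54.2°; wind correction +2.8° → command heading 57.0°, groundspeed 70.9 kt
Leg 6: desired track 347.1°; wind correction +23.5° → command heading 10.6°, groundspeed 96.9 kt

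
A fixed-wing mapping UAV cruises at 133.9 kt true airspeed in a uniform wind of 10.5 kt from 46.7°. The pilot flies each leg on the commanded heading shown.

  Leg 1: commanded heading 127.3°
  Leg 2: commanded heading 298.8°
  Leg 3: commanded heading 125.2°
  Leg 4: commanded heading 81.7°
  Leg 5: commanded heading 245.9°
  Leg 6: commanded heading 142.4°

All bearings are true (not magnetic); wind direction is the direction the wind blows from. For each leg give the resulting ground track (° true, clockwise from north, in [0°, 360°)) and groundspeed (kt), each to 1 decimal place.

Leg 1: track=131.8°, groundspeed=132.6 kt
Leg 2: track=294.6°, groundspeed=137.5 kt
Leg 3: track=129.7°, groundspeed=132.2 kt
Leg 4: track=84.5°, groundspeed=125.4 kt
Leg 5: track=244.5°, groundspeed=143.9 kt
Leg 6: track=146.8°, groundspeed=135.3 kt

Leg 1: heading 127.3°; drift +4.5° → track 131.8°, groundspeed 132.6 kt
Leg 2: heading 298.8°; drift -4.2° → track 294.6°, groundspeed 137.5 kt
Leg 3: heading 125.2°; drift +4.5° → track 129.7°, groundspeed 132.2 kt
Leg 4: heading 81.7°; drift +2.8° → track 84.5°, groundspeed 125.4 kt
Leg 5: heading 245.9°; drift -1.4° → track 244.5°, groundspeed 143.9 kt
Leg 6: heading 142.4°; drift +4.4° → track 146.8°, groundspeed 135.3 kt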